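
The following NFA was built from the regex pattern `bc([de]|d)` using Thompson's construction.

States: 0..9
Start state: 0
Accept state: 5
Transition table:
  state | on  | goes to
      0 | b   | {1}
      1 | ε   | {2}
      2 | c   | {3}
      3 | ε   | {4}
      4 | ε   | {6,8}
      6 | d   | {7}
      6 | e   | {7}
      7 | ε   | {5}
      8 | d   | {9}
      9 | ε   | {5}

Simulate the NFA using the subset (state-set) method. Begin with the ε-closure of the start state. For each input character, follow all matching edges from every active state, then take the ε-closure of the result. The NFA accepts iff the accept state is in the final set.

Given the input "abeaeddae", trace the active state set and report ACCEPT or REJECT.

Answer: REJECT

Steps:
start: ε-closure({0}) = {0}
'a' @ 1: {}  — dead — no transitions
rest 'beaeddae' ignored (set empty)
end set {} — state 5 not in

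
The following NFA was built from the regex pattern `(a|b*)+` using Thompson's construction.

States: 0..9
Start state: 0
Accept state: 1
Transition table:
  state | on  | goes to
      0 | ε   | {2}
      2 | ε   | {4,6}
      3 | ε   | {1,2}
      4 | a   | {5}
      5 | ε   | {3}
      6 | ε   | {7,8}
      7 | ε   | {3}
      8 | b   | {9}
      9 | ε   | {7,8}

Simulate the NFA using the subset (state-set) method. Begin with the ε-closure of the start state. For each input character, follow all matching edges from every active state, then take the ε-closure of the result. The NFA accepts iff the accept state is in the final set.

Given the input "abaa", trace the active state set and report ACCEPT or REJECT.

Answer: ACCEPT

Steps:
initial (ε-close {0}): {0,1,2,3,4,6,7,8}
'a' @ 1: {1,2,3,4,5,6,7,8}  (accept∈set)
'b' @ 2: {1,2,3,4,6,7,8,9}  (accept∈set)
'a' @ 3: {1,2,3,4,5,6,7,8}  (accept∈set)
'a' @ 4: {1,2,3,4,5,6,7,8}  (accept∈set)
after full input: {1,2,3,4,5,6,7,8}  (accept=1 in)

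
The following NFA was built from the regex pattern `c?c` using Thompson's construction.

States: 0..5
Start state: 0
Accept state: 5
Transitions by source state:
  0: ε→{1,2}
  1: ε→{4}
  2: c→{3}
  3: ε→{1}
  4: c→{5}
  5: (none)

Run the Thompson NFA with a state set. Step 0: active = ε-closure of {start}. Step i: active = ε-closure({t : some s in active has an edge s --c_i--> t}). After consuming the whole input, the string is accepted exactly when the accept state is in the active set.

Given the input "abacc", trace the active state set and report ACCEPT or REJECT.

S₀ = ε-closure({0}) = {0,1,2,4}
'a' @ 1: {}  — state set empty
rest 'bacc' ignored (set empty)
final: {}; accept 5 not in set

Answer: REJECT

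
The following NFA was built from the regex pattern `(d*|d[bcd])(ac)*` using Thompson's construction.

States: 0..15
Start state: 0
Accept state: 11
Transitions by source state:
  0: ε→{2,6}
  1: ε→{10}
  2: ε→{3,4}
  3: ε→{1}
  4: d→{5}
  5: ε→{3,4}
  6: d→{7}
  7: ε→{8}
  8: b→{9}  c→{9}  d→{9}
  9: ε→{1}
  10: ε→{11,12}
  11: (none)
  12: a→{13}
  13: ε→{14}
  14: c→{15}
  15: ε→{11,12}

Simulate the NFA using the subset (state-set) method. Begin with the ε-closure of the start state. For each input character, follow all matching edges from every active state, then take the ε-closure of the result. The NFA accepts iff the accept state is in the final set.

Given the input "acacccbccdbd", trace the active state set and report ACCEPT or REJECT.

start: ε-closure({0}) = {0,1,2,3,4,6,10,11,12}
'a' @ 1: {13,14}
'c' @ 2: {11,12,15}  (accept∈set)
'a' @ 3: {13,14}
'c' @ 4: {11,12,15}  (accept∈set)
'c' @ 5: {}  — state set empty
rest 'cbccdbd' ignored (set empty)
end set {} — state 11 not in

Answer: REJECT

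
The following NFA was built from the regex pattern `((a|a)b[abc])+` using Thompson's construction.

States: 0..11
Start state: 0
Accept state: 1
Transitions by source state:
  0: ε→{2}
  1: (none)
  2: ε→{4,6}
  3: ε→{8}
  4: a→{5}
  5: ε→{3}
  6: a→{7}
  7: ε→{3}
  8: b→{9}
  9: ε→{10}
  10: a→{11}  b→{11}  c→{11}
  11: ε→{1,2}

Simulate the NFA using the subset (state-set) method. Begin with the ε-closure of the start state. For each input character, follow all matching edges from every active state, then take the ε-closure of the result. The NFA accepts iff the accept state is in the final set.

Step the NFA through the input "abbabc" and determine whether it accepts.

initial (ε-close {0}): {0,2,4,6}
'a' @ 1: {3,5,7,8}
'b' @ 2: {9,10}
'b' @ 3: {1,2,4,6,11}  (accept∈set)
'a' @ 4: {3,5,7,8}
'b' @ 5: {9,10}
'c' @ 6: {1,2,4,6,11}  (accept∈set)
final: {1,2,4,6,11}; accept 1 in set

Answer: ACCEPT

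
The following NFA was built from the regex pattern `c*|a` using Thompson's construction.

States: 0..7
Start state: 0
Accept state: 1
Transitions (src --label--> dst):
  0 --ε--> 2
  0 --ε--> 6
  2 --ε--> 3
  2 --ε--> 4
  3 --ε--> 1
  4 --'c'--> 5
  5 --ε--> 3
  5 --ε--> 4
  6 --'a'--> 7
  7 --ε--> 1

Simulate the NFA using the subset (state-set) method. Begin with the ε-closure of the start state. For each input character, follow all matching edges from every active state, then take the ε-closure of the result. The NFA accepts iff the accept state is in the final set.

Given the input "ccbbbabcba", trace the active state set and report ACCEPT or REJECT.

Answer: REJECT

Steps:
initial (ε-close {0}): {0,1,2,3,4,6}
'c' @ 1: {1,3,4,5}  (accept∈set)
'c' @ 2: {1,3,4,5}  (accept∈set)
'b' @ 3: {}  — dead — no transitions
rest 'bbabcba' ignored (set empty)
final: {}; accept 1 not in set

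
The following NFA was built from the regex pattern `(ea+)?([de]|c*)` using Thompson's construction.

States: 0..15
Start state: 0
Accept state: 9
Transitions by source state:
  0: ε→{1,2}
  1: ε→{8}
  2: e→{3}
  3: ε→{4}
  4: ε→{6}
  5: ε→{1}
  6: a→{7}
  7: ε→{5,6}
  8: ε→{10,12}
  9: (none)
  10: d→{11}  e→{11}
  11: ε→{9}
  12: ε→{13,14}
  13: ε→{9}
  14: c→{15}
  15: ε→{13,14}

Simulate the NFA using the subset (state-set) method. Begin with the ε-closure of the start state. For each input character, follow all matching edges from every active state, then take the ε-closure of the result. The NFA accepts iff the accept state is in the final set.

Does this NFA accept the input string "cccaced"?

initial (ε-close {0}): {0,1,2,8,9,10,12,13,14}
'c' @ 1: {9,13,14,15}  [accepting]
'c' @ 2: {9,13,14,15}  [accepting]
'c' @ 3: {9,13,14,15}  [accepting]
'a' @ 4: {}  — state set empty
rest 'ced' ignored (set empty)
after full input: {}  (accept=9 not in)

Answer: REJECT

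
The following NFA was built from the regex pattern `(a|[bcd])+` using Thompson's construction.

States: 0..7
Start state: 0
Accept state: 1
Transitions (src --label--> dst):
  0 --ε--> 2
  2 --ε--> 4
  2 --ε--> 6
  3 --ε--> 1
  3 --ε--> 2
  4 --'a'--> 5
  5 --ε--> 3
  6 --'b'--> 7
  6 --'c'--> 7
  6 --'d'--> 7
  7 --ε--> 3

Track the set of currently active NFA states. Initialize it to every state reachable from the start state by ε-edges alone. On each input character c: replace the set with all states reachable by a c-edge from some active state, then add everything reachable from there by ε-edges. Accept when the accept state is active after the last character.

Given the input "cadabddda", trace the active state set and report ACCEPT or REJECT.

Answer: ACCEPT

Trace:
initial (ε-close {0}): {0,2,4,6}
'c' @ 1: {1,2,3,4,6,7}  [accepting]
'a' @ 2: {1,2,3,4,5,6}  [accepting]
'd' @ 3: {1,2,3,4,6,7}  [accepting]
'a' @ 4: {1,2,3,4,5,6}  [accepting]
'b' @ 5: {1,2,3,4,6,7}  [accepting]
'd' @ 6: {1,2,3,4,6,7}  [accepting]
'd' @ 7: {1,2,3,4,6,7}  [accepting]
'd' @ 8: {1,2,3,4,6,7}  [accepting]
'a' @ 9: {1,2,3,4,5,6}  [accepting]
end set {1,2,3,4,5,6} — state 1 in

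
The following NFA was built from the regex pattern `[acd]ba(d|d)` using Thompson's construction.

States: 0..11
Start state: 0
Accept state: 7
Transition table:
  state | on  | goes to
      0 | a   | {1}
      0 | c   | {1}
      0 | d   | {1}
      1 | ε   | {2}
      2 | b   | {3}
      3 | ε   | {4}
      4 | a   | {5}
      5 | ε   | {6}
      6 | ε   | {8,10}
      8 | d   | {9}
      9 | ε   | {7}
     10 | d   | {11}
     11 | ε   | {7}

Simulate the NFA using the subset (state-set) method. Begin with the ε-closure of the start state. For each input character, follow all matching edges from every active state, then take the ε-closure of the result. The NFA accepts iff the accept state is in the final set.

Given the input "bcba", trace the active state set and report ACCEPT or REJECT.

start: ε-closure({0}) = {0}
'b' @ 1: {}  — no active states
rest 'cba' ignored (set empty)
end set {} — state 7 not in

Answer: REJECT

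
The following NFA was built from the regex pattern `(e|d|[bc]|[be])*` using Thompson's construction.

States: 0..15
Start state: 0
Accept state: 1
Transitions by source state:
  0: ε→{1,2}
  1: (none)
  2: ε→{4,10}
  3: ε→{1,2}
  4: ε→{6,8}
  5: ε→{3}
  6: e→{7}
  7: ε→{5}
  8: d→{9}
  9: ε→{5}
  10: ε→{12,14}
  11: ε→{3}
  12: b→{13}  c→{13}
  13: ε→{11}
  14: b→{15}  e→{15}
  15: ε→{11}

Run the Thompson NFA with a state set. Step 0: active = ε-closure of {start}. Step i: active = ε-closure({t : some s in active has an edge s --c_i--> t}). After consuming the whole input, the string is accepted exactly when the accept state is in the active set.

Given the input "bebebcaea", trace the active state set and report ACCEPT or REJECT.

Answer: REJECT

Derivation:
S₀ = ε-closure({0}) = {0,1,2,4,6,8,10,12,14}
'b' @ 1: {1,2,3,4,6,8,10,11,12,13,14,15}  (accept∈set)
'e' @ 2: {1,2,3,4,5,6,7,8,10,11,12,14,15}  (accept∈set)
'b' @ 3: {1,2,3,4,6,8,10,11,12,13,14,15}  (accept∈set)
'e' @ 4: {1,2,3,4,5,6,7,8,10,11,12,14,15}  (accept∈set)
'b' @ 5: {1,2,3,4,6,8,10,11,12,13,14,15}  (accept∈set)
'c' @ 6: {1,2,3,4,6,8,10,11,12,13,14}  (accept∈set)
'a' @ 7: {}  — state set empty
rest 'ea' ignored (set empty)
end set {} — state 1 not in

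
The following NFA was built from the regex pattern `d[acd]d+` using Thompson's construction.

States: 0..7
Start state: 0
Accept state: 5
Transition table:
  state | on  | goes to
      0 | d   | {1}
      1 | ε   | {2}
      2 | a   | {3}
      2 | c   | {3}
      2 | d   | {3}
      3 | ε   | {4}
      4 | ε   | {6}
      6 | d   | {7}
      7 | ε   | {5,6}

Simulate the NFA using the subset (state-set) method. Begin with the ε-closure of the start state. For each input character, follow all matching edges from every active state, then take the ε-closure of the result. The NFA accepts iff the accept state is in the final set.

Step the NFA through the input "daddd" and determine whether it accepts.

initial (ε-close {0}): {0}
'd' @ 1: {1,2}
'a' @ 2: {3,4,6}
'd' @ 3: {5,6,7}  ✓accept
'd' @ 4: {5,6,7}  ✓accept
'd' @ 5: {5,6,7}  ✓accept
after full input: {5,6,7}  (accept=5 in)

Answer: ACCEPT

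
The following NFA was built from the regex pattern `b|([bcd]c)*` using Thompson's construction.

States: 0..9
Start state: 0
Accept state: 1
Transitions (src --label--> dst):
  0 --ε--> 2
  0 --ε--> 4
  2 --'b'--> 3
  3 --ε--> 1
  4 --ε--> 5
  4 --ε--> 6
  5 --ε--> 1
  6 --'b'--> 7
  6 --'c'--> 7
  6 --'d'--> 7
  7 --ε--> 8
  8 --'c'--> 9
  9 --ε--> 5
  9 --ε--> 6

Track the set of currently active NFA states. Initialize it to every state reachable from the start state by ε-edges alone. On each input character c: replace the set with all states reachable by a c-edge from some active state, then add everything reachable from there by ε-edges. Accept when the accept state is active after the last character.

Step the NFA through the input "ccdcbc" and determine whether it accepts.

Answer: ACCEPT

Trace:
start: ε-closure({0}) = {0,1,2,4,5,6}
'c' @ 1: {7,8}
'c' @ 2: {1,5,6,9}  (accept∈set)
'd' @ 3: {7,8}
'c' @ 4: {1,5,6,9}  (accept∈set)
'b' @ 5: {7,8}
'c' @ 6: {1,5,6,9}  (accept∈set)
after full input: {1,5,6,9}  (accept=1 in)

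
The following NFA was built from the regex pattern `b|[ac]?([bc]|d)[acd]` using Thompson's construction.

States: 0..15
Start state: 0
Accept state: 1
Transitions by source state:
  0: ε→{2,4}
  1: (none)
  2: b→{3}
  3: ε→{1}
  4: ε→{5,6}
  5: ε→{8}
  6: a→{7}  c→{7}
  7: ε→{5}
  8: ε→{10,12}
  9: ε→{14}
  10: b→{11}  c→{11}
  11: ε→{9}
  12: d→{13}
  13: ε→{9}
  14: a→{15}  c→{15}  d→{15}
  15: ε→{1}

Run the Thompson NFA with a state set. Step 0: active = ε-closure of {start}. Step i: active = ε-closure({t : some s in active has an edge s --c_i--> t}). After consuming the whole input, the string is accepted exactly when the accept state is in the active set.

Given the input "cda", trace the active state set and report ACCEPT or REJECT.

Answer: ACCEPT

Trace:
initial (ε-close {0}): {0,2,4,5,6,8,10,12}
'c' @ 1: {5,7,8,9,10,11,12,14}
'd' @ 2: {1,9,13,14,15}  (accept∈set)
'a' @ 3: {1,15}  (accept∈set)
end set {1,15} — state 1 in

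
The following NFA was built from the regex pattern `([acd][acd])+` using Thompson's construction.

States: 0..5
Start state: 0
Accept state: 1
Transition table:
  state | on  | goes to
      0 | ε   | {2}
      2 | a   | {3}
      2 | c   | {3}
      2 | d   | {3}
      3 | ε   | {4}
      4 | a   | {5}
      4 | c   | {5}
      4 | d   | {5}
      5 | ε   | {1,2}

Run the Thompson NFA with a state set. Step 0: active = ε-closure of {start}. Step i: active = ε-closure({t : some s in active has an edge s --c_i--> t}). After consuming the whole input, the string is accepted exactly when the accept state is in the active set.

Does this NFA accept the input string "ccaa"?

S₀ = ε-closure({0}) = {0,2}
'c' @ 1: {3,4}
'c' @ 2: {1,2,5}  ✓accept
'a' @ 3: {3,4}
'a' @ 4: {1,2,5}  ✓accept
final: {1,2,5}; accept 1 in set

Answer: ACCEPT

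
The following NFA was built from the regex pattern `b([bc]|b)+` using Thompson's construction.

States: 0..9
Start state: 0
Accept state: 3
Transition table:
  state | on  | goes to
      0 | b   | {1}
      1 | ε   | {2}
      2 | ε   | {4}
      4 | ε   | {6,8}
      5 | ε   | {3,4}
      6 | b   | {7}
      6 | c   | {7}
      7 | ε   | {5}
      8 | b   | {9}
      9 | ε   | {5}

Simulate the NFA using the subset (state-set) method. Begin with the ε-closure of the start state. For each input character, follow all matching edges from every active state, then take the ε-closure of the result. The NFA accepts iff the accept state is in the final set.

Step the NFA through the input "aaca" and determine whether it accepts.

initial (ε-close {0}): {0}
'a' @ 1: {}  — no active states
rest 'aca' ignored (set empty)
end set {} — state 3 not in

Answer: REJECT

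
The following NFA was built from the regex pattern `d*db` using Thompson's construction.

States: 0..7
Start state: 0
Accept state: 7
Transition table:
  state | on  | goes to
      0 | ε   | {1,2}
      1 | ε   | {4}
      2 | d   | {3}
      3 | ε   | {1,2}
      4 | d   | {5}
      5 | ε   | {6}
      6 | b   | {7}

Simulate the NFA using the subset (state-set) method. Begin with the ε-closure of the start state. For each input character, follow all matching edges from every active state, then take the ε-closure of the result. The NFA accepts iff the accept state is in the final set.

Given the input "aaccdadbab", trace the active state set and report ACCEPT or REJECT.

Answer: REJECT

Steps:
start: ε-closure({0}) = {0,1,2,4}
'a' @ 1: {}  — dead — no transitions
rest 'accdadbab' ignored (set empty)
end set {} — state 7 not in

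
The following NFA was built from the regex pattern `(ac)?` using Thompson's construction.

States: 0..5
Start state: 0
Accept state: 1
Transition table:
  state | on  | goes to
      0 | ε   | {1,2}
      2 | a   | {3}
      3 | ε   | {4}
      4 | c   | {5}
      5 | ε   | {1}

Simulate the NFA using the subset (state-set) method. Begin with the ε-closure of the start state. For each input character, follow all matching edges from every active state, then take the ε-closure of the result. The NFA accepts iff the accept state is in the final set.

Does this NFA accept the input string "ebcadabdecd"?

Answer: REJECT

Trace:
S₀ = ε-closure({0}) = {0,1,2}
'e' @ 1: {}  — dead — no transitions
rest 'bcadabdecd' ignored (set empty)
after full input: {}  (accept=1 not in)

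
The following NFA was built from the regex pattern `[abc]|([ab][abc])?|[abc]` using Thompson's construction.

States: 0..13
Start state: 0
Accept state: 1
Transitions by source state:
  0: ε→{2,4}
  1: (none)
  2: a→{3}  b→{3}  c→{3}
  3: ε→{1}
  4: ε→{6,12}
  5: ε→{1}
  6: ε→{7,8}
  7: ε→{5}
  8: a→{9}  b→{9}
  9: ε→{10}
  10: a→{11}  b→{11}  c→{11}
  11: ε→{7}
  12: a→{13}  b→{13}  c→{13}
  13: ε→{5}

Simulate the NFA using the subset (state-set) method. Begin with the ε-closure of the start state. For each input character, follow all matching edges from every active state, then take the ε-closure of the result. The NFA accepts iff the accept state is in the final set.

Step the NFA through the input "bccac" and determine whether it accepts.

Answer: REJECT

Derivation:
start: ε-closure({0}) = {0,1,2,4,5,6,7,8,12}
'b' @ 1: {1,3,5,9,10,13}  (accept∈set)
'c' @ 2: {1,5,7,11}  (accept∈set)
'c' @ 3: {}  — state set empty
rest 'ac' ignored (set empty)
final: {}; accept 1 not in set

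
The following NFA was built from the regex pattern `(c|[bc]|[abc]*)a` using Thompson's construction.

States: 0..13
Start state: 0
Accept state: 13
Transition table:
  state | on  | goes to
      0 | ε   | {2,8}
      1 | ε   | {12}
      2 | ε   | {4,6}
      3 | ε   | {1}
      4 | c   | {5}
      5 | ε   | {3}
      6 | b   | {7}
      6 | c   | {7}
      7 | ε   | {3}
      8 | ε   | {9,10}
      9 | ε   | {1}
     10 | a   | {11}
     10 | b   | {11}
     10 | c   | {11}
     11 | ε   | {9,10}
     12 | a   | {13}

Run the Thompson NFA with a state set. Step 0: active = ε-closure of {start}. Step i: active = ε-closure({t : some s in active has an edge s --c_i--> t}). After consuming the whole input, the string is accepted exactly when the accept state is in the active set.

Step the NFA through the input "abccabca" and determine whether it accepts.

initial (ε-close {0}): {0,1,2,4,6,8,9,10,12}
'a' @ 1: {1,9,10,11,12,13}  ✓accept
'b' @ 2: {1,9,10,11,12}
'c' @ 3: {1,9,10,11,12}
'c' @ 4: {1,9,10,11,12}
'a' @ 5: {1,9,10,11,12,13}  ✓accept
'b' @ 6: {1,9,10,11,12}
'c' @ 7: {1,9,10,11,12}
'a' @ 8: {1,9,10,11,12,13}  ✓accept
end set {1,9,10,11,12,13} — state 13 in

Answer: ACCEPT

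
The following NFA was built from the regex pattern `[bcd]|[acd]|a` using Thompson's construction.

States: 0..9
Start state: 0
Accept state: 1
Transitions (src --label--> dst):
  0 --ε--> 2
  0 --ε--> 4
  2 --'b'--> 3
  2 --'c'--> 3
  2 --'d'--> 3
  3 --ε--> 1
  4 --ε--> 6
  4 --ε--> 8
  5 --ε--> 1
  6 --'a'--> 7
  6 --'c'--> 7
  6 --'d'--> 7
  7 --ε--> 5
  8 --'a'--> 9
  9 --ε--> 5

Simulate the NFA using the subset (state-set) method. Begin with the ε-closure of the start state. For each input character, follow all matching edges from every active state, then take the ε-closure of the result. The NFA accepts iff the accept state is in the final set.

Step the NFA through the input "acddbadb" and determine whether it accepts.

Answer: REJECT

Steps:
S₀ = ε-closure({0}) = {0,2,4,6,8}
'a' @ 1: {1,5,7,9}  (accept∈set)
'c' @ 2: {}  — dead — no transitions
rest 'ddbadb' ignored (set empty)
final: {}; accept 1 not in set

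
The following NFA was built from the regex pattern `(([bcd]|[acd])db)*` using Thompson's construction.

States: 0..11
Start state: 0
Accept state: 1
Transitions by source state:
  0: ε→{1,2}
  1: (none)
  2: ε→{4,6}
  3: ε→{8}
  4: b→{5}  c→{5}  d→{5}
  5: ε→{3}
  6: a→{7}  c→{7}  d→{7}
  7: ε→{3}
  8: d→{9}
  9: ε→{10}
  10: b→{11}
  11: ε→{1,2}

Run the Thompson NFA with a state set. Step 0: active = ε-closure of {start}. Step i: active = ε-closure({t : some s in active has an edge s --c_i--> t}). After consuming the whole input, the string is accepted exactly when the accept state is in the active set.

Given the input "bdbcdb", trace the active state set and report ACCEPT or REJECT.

Answer: ACCEPT

Derivation:
initial (ε-close {0}): {0,1,2,4,6}
'b' @ 1: {3,5,8}
'd' @ 2: {9,10}
'b' @ 3: {1,2,4,6,11}  (accept∈set)
'c' @ 4: {3,5,7,8}
'd' @ 5: {9,10}
'b' @ 6: {1,2,4,6,11}  (accept∈set)
final: {1,2,4,6,11}; accept 1 in set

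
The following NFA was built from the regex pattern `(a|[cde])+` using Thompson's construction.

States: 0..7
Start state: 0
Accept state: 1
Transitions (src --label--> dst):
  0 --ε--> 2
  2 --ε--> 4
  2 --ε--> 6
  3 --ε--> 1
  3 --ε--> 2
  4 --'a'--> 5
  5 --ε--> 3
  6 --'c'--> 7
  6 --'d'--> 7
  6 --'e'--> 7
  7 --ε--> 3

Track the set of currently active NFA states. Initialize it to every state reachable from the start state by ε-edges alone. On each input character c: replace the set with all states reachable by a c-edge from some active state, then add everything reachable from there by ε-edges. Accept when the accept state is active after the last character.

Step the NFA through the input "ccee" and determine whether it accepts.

Answer: ACCEPT

Derivation:
initial (ε-close {0}): {0,2,4,6}
'c' @ 1: {1,2,3,4,6,7}  (accept∈set)
'c' @ 2: {1,2,3,4,6,7}  (accept∈set)
'e' @ 3: {1,2,3,4,6,7}  (accept∈set)
'e' @ 4: {1,2,3,4,6,7}  (accept∈set)
end set {1,2,3,4,6,7} — state 1 in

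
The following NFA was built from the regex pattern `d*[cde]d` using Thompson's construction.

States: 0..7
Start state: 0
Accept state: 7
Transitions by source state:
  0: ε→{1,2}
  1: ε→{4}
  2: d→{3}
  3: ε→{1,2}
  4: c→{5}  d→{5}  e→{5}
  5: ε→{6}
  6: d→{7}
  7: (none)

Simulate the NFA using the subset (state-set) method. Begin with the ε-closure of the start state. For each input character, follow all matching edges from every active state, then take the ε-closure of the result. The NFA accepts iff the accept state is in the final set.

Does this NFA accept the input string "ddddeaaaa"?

initial (ε-close {0}): {0,1,2,4}
'd' @ 1: {1,2,3,4,5,6}
'd' @ 2: {1,2,3,4,5,6,7}  [accepting]
'd' @ 3: {1,2,3,4,5,6,7}  [accepting]
'd' @ 4: {1,2,3,4,5,6,7}  [accepting]
'e' @ 5: {5,6}
'a' @ 6: {}  — no active states
rest 'aaa' ignored (set empty)
end set {} — state 7 not in

Answer: REJECT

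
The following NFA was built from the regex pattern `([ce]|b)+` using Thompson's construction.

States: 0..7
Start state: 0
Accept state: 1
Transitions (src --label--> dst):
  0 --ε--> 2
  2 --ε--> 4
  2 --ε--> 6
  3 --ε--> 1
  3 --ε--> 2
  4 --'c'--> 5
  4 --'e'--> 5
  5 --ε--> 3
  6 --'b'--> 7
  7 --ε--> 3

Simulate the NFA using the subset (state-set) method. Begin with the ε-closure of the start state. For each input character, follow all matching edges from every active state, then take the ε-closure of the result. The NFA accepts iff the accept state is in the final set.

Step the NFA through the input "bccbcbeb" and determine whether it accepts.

initial (ε-close {0}): {0,2,4,6}
'b' @ 1: {1,2,3,4,6,7}  ✓accept
'c' @ 2: {1,2,3,4,5,6}  ✓accept
'c' @ 3: {1,2,3,4,5,6}  ✓accept
'b' @ 4: {1,2,3,4,6,7}  ✓accept
'c' @ 5: {1,2,3,4,5,6}  ✓accept
'b' @ 6: {1,2,3,4,6,7}  ✓accept
'e' @ 7: {1,2,3,4,5,6}  ✓accept
'b' @ 8: {1,2,3,4,6,7}  ✓accept
end set {1,2,3,4,6,7} — state 1 in

Answer: ACCEPT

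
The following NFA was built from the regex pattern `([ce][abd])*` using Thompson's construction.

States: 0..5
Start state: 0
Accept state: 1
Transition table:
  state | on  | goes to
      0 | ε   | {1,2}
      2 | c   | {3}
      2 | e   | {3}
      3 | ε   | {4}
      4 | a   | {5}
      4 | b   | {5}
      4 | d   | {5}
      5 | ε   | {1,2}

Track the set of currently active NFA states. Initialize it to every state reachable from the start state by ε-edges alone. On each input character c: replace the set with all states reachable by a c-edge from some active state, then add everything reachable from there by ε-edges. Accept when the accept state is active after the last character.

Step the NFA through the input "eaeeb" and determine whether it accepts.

Answer: REJECT

Derivation:
initial (ε-close {0}): {0,1,2}
'e' @ 1: {3,4}
'a' @ 2: {1,2,5}  (accept∈set)
'e' @ 3: {3,4}
'e' @ 4: {}  — no active states
rest 'b' ignored (set empty)
end set {} — state 1 not in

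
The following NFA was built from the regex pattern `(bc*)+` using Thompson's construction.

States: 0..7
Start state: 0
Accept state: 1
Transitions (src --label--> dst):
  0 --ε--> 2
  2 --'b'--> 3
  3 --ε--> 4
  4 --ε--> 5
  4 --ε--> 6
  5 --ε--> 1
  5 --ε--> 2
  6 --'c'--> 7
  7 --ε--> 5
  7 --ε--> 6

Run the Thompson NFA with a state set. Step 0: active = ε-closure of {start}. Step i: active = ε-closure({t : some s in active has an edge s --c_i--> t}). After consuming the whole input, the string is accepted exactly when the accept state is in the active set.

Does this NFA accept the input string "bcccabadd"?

S₀ = ε-closure({0}) = {0,2}
'b' @ 1: {1,2,3,4,5,6}  [accepting]
'c' @ 2: {1,2,5,6,7}  [accepting]
'c' @ 3: {1,2,5,6,7}  [accepting]
'c' @ 4: {1,2,5,6,7}  [accepting]
'a' @ 5: {}  — state set empty
rest 'badd' ignored (set empty)
final: {}; accept 1 not in set

Answer: REJECT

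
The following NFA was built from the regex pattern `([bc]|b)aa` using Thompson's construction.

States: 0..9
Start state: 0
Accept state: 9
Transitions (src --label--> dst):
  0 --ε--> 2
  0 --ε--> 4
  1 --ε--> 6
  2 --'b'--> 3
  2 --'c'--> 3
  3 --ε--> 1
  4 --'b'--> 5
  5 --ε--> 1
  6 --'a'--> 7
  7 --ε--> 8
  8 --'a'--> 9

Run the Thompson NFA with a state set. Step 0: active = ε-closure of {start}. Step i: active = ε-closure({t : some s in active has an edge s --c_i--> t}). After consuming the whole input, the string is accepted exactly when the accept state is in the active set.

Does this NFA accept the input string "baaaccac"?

initial (ε-close {0}): {0,2,4}
'b' @ 1: {1,3,5,6}
'a' @ 2: {7,8}
'a' @ 3: {9}  (accept∈set)
'a' @ 4: {}  — no active states
rest 'ccac' ignored (set empty)
end set {} — state 9 not in

Answer: REJECT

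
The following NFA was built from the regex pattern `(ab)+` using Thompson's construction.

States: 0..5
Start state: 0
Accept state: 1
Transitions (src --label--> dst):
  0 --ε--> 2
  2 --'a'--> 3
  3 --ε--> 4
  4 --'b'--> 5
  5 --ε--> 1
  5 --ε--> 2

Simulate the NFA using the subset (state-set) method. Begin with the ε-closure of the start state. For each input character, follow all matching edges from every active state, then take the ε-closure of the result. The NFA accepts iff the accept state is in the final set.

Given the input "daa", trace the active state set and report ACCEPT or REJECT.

Answer: REJECT

Derivation:
start: ε-closure({0}) = {0,2}
'd' @ 1: {}  — dead — no transitions
rest 'aa' ignored (set empty)
end set {} — state 1 not in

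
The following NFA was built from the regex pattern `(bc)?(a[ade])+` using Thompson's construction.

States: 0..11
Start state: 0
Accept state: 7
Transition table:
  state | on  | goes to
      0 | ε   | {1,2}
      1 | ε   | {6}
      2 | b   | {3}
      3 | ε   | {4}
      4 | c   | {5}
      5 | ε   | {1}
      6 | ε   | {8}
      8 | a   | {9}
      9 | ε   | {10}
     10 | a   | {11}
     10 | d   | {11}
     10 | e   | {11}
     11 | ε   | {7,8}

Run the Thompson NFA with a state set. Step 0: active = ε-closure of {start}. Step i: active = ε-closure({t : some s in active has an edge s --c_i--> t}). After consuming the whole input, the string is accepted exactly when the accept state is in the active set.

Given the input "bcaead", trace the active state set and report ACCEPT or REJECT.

start: ε-closure({0}) = {0,1,2,6,8}
'b' @ 1: {3,4}
'c' @ 2: {1,5,6,8}
'a' @ 3: {9,10}
'e' @ 4: {7,8,11}  (accept∈set)
'a' @ 5: {9,10}
'd' @ 6: {7,8,11}  (accept∈set)
final: {7,8,11}; accept 7 in set

Answer: ACCEPT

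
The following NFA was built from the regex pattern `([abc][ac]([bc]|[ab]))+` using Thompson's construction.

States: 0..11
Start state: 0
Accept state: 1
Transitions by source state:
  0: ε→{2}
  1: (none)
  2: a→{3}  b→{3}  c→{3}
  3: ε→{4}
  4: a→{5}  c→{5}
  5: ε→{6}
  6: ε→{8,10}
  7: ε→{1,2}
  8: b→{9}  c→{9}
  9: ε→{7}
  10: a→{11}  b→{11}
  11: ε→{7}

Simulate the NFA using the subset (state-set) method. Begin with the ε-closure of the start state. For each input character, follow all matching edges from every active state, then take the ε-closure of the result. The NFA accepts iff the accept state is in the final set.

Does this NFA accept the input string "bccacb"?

start: ε-closure({0}) = {0,2}
'b' @ 1: {3,4}
'c' @ 2: {5,6,8,10}
'c' @ 3: {1,2,7,9}  (accept∈set)
'a' @ 4: {3,4}
'c' @ 5: {5,6,8,10}
'b' @ 6: {1,2,7,9,11}  (accept∈set)
after full input: {1,2,7,9,11}  (accept=1 in)

Answer: ACCEPT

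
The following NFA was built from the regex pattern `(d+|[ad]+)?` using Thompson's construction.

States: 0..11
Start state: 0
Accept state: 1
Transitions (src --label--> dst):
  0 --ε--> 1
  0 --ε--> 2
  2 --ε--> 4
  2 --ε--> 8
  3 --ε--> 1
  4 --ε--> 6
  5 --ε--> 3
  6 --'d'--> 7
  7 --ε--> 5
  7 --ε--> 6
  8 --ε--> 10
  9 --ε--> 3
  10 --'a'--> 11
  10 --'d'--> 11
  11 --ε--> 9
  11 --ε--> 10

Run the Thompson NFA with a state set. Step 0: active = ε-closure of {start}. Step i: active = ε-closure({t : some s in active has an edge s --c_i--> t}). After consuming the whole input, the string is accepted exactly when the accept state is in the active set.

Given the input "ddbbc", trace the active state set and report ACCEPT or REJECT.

start: ε-closure({0}) = {0,1,2,4,6,8,10}
'd' @ 1: {1,3,5,6,7,9,10,11}  ✓accept
'd' @ 2: {1,3,5,6,7,9,10,11}  ✓accept
'b' @ 3: {}  — dead — no transitions
rest 'bc' ignored (set empty)
after full input: {}  (accept=1 not in)

Answer: REJECT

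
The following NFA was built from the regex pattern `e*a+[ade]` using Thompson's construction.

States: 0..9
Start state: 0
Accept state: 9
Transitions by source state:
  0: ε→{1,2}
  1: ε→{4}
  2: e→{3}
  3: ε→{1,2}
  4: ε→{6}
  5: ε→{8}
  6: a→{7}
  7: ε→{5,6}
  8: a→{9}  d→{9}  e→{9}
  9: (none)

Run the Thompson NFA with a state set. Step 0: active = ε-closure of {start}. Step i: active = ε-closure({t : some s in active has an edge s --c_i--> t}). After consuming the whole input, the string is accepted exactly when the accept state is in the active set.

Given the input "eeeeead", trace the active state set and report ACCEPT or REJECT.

Answer: ACCEPT

Trace:
initial (ε-close {0}): {0,1,2,4,6}
'e' @ 1: {1,2,3,4,6}
'e' @ 2: {1,2,3,4,6}
'e' @ 3: {1,2,3,4,6}
'e' @ 4: {1,2,3,4,6}
'e' @ 5: {1,2,3,4,6}
'a' @ 6: {5,6,7,8}
'd' @ 7: {9}  (accept∈set)
after full input: {9}  (accept=9 in)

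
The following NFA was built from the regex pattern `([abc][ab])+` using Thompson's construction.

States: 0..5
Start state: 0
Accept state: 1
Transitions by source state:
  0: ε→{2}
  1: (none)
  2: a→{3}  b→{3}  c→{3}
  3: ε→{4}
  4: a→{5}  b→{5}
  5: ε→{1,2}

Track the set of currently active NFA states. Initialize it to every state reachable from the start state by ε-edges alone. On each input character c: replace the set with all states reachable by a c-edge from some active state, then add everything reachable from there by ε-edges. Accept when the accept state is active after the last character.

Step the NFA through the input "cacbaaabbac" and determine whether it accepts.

Answer: REJECT

Trace:
initial (ε-close {0}): {0,2}
'c' @ 1: {3,4}
'a' @ 2: {1,2,5}  (accept∈set)
'c' @ 3: {3,4}
'b' @ 4: {1,2,5}  (accept∈set)
'a' @ 5: {3,4}
'a' @ 6: {1,2,5}  (accept∈set)
'a' @ 7: {3,4}
'b' @ 8: {1,2,5}  (accept∈set)
'b' @ 9: {3,4}
'a' @ 10: {1,2,5}  (accept∈set)
'c' @ 11: {3,4}
after full input: {3,4}  (accept=1 not in)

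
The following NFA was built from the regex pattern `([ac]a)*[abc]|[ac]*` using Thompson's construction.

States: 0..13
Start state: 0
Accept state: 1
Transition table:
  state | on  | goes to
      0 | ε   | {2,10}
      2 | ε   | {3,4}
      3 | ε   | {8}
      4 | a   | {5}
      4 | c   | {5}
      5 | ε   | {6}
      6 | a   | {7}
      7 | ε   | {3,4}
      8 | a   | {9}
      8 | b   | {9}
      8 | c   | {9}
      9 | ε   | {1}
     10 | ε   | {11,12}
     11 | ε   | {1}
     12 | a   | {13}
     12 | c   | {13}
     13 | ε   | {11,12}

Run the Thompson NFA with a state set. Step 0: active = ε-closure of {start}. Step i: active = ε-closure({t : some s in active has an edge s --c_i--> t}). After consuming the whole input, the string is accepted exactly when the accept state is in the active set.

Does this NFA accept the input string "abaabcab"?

start: ε-closure({0}) = {0,1,2,3,4,8,10,11,12}
'a' @ 1: {1,5,6,9,11,12,13}  (accept∈set)
'b' @ 2: {}  — dead — no transitions
rest 'aabcab' ignored (set empty)
final: {}; accept 1 not in set

Answer: REJECT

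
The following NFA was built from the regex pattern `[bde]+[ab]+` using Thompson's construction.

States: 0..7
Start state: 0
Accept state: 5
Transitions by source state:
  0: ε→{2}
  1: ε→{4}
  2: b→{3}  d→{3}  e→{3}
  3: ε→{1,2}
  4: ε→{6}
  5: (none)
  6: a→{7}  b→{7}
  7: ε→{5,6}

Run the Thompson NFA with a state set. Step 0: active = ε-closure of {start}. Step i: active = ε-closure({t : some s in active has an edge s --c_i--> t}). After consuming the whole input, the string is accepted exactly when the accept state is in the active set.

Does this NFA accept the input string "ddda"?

Answer: ACCEPT

Trace:
S₀ = ε-closure({0}) = {0,2}
'd' @ 1: {1,2,3,4,6}
'd' @ 2: {1,2,3,4,6}
'd' @ 3: {1,2,3,4,6}
'a' @ 4: {5,6,7}  (accept∈set)
after full input: {5,6,7}  (accept=5 in)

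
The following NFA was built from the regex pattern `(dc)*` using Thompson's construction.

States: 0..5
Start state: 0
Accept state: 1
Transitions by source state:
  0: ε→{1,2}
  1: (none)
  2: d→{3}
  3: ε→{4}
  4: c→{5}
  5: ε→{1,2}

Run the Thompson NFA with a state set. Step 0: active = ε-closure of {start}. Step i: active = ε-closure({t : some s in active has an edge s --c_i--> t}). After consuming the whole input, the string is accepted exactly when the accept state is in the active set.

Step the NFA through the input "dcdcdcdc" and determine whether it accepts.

Answer: ACCEPT

Derivation:
S₀ = ε-closure({0}) = {0,1,2}
'd' @ 1: {3,4}
'c' @ 2: {1,2,5}  (accept∈set)
'd' @ 3: {3,4}
'c' @ 4: {1,2,5}  (accept∈set)
'd' @ 5: {3,4}
'c' @ 6: {1,2,5}  (accept∈set)
'd' @ 7: {3,4}
'c' @ 8: {1,2,5}  (accept∈set)
final: {1,2,5}; accept 1 in set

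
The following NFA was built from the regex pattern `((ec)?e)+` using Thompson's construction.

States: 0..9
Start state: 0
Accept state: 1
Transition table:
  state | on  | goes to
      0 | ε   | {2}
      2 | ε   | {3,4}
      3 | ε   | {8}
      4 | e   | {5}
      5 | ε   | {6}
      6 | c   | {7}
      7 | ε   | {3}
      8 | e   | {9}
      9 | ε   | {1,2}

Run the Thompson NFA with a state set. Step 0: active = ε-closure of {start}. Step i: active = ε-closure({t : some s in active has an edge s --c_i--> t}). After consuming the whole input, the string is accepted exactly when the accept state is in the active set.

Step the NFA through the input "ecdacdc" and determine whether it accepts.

Answer: REJECT

Trace:
S₀ = ε-closure({0}) = {0,2,3,4,8}
'e' @ 1: {1,2,3,4,5,6,8,9}  [accepting]
'c' @ 2: {3,7,8}
'd' @ 3: {}  — state set empty
rest 'acdc' ignored (set empty)
final: {}; accept 1 not in set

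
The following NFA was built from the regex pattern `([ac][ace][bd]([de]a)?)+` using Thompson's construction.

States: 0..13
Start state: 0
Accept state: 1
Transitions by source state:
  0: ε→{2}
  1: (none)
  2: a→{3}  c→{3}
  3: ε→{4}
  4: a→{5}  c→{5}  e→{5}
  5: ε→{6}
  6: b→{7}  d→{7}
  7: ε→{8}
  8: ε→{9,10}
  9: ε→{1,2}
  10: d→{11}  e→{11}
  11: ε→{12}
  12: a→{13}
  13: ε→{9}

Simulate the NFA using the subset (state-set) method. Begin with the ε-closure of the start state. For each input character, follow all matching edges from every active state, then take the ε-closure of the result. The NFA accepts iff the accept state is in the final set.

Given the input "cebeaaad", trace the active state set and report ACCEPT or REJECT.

start: ε-closure({0}) = {0,2}
'c' @ 1: {3,4}
'e' @ 2: {5,6}
'b' @ 3: {1,2,7,8,9,10}  [accepting]
'e' @ 4: {11,12}
'a' @ 5: {1,2,9,13}  [accepting]
'a' @ 6: {3,4}
'a' @ 7: {5,6}
'd' @ 8: {1,2,7,8,9,10}  [accepting]
final: {1,2,7,8,9,10}; accept 1 in set

Answer: ACCEPT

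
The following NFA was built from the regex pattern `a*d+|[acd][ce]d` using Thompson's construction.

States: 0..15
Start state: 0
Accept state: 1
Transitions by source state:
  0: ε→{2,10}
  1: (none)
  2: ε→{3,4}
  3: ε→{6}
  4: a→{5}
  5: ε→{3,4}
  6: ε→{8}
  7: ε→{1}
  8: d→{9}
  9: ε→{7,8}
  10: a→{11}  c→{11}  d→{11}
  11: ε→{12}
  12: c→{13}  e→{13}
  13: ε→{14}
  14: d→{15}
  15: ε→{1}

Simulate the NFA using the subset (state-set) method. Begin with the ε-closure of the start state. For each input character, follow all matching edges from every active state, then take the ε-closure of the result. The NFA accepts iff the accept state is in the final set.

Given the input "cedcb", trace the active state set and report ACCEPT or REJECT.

S₀ = ε-closure({0}) = {0,2,3,4,6,8,10}
'c' @ 1: {11,12}
'e' @ 2: {13,14}
'd' @ 3: {1,15}  ✓accept
'c' @ 4: {}  — dead — no transitions
rest 'b' ignored (set empty)
end set {} — state 1 not in

Answer: REJECT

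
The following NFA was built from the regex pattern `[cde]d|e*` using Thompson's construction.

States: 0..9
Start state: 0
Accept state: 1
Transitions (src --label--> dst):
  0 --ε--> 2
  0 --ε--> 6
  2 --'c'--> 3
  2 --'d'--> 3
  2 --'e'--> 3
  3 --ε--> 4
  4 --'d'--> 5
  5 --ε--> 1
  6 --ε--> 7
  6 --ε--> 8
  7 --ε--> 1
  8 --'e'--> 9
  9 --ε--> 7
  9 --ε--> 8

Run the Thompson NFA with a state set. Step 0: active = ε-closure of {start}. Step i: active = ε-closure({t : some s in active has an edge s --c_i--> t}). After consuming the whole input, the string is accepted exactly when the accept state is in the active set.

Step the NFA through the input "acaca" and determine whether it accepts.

Answer: REJECT

Trace:
S₀ = ε-closure({0}) = {0,1,2,6,7,8}
'a' @ 1: {}  — no active states
rest 'caca' ignored (set empty)
final: {}; accept 1 not in set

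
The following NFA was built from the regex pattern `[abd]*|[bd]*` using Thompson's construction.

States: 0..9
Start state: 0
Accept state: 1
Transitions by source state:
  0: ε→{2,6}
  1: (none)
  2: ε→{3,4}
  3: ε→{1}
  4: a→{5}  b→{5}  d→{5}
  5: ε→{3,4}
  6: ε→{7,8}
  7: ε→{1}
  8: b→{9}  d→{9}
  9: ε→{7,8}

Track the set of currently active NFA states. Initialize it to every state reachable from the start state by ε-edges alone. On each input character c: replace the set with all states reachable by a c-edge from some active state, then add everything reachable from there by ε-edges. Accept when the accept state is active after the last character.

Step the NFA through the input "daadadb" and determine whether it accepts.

Answer: ACCEPT

Steps:
start: ε-closure({0}) = {0,1,2,3,4,6,7,8}
'd' @ 1: {1,3,4,5,7,8,9}  (accept∈set)
'a' @ 2: {1,3,4,5}  (accept∈set)
'a' @ 3: {1,3,4,5}  (accept∈set)
'd' @ 4: {1,3,4,5}  (accept∈set)
'a' @ 5: {1,3,4,5}  (accept∈set)
'd' @ 6: {1,3,4,5}  (accept∈set)
'b' @ 7: {1,3,4,5}  (accept∈set)
after full input: {1,3,4,5}  (accept=1 in)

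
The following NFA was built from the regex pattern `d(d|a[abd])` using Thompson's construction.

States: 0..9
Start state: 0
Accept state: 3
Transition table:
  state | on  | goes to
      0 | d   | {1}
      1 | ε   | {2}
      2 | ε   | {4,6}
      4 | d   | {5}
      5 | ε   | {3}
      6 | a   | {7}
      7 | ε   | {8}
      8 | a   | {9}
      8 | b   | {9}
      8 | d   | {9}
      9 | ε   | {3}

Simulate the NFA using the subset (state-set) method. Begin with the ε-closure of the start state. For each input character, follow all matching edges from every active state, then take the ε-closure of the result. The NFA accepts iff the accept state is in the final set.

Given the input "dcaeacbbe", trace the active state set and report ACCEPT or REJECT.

initial (ε-close {0}): {0}
'd' @ 1: {1,2,4,6}
'c' @ 2: {}  — dead — no transitions
rest 'aeacbbe' ignored (set empty)
after full input: {}  (accept=3 not in)

Answer: REJECT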